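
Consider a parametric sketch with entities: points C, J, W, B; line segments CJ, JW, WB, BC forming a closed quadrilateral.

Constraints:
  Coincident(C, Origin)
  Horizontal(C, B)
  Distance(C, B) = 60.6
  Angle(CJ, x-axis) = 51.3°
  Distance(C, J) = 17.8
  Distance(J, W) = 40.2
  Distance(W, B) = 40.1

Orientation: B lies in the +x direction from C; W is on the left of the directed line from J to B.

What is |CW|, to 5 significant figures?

57.468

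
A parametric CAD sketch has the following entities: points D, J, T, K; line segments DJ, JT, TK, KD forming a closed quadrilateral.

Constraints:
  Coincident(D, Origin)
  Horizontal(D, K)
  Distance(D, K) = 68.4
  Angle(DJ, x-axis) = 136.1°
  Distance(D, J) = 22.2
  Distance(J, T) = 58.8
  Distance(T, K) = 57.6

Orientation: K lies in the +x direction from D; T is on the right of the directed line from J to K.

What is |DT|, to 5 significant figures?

36.982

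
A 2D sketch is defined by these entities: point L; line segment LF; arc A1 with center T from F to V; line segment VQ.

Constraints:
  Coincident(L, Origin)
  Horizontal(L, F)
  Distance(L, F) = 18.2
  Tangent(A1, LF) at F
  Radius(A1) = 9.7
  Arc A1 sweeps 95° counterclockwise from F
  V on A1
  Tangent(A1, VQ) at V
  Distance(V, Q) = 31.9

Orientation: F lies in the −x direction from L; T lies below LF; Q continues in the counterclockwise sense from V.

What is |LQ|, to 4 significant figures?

49.20

L is at the origin; LF is horizontal with |LF| = 18.2 and F on the −x side, so F = (-18.20, 0.000). A1 meets LF tangentially, so TF is at right angles to LF, so T = F + (0, -9.7) = (-18.20, -9.700). On A1, F sits at bearing 90° from T; a 95° counterclockwise sweep puts V at bearing 185°, so V = T + 9.7·(cos 185°, sin 185°) = (-27.86, -10.55). Tangency of A1 to VQ means the radius TV is perpendicular to VQ, so VQ runs along (−sin 185°, cos 185°); with |VQ| = 31.9, Q = (-25.08, -42.32). Then |LQ| = |Q − L| = 49.20.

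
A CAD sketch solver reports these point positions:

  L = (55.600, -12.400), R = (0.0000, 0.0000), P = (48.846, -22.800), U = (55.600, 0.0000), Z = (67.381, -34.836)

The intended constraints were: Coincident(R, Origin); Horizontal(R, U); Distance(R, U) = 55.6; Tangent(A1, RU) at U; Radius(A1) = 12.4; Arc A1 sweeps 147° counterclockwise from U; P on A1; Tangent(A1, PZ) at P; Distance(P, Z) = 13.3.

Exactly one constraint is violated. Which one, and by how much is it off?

Distance(P, Z) = 13.3 — off by 8.80.

R = (0.00, 0.00) ✓; R.y = 0.00, U.y = 0.00 ✓; |RU| = 55.60 ✓; ∠(LU, UR) = 90.00° ✓; |LU| = 12.40 ✓; bearing(L→P) − bearing(L→U) = 147.0° ✓; |LP| = 12.40 ✓; ∠(LP, PZ) = 90.00° ✓; |PZ| = 22.10 ✗.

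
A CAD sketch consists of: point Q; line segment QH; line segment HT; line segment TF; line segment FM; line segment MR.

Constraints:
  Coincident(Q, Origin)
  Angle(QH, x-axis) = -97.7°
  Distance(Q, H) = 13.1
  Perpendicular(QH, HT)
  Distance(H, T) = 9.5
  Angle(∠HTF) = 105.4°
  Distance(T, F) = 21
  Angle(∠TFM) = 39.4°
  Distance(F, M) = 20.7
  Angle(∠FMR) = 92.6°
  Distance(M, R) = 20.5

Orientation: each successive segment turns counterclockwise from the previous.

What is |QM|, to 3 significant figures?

5.13

Q is at the origin; QH runs at -97.7° with length 13.1, so H = (-1.76, -13.0). QH is perpendicular to HT, so HT runs at -7.70°; with |HT| = 9.5, T = (7.66, -14.3). ∠HTF = 105.4° gives TF at 66.9° from the x-axis; with |TF| = 21.0, F = (15.9, 5.06). ∠TFM = 39.4° gives FM at -152° from the x-axis; with |FM| = 20.7, M = (-2.46, -4.50). Then |QM| = |M − Q| = 5.13.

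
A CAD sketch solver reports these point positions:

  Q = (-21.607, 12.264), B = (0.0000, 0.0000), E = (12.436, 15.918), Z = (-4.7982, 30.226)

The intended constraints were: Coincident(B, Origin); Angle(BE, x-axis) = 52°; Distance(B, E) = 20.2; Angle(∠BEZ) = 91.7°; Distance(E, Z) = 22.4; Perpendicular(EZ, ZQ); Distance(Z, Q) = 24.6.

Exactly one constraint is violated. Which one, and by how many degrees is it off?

Perpendicular(EZ, ZQ) — off by 3.40°.

B = (0.00, 0.00) ✓; BE at 52.00° ✓; |BE| = 20.20 ✓; ∠BEZ = 91.70° ✓; |EZ| = 22.40 ✓; ∠(EZ, ZQ) = 86.60° ✗; |ZQ| = 24.60 ✓.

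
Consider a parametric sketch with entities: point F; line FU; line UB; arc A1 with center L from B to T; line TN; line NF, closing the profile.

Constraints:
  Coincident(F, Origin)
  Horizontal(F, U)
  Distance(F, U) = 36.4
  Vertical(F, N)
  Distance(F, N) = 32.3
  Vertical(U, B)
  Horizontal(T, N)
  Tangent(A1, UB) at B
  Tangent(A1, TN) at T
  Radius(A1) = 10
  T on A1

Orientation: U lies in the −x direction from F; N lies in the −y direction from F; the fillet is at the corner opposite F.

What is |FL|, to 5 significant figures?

34.558

F is at the origin; F and U share the same y with |FU| = 36.4 and U on the −x side, so U = (-36.400, 0.0000). FN is vertical with |FN| = 32.3 and N on the −y side, so N = (0.0000, -32.300). The virtual corner opposite F is at (-36.400, -32.300). The tangent condition forces LB to be normal to UB and tangency of A1 to TN means the radius LT is perpendicular to TN, with radius 10.0, so the center L sits 10.0 in from both sides at L = (-26.400, -22.300). Then |FL| = |L − F| = 34.558.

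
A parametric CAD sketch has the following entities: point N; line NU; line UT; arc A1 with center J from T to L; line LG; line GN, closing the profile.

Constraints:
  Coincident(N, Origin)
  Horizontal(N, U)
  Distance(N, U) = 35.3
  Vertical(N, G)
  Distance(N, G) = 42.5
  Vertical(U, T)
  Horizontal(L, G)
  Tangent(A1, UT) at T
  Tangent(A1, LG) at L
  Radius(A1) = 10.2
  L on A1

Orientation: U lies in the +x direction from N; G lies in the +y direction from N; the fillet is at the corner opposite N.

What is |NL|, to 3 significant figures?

49.4

N is at the origin; N and U share the same y with |NU| = 35.3 and U on the +x side, so U = (35.3, 0.00). NG is vertical with |NG| = 42.5 and G on the +y side, so G = (0.00, 42.5). The virtual corner opposite N is at (35.3, 42.5). The tangent condition forces JT to be normal to UT and tangency of A1 to LG means the radius JL is perpendicular to LG, with radius 10.2, so the center J sits 10.2 in from both sides at J = (25.1, 32.3). That places the tangent points at T = (35.3, 32.3) on UT and L = (25.1, 42.5) on LG. Then |NL| = |L − N| = 49.4.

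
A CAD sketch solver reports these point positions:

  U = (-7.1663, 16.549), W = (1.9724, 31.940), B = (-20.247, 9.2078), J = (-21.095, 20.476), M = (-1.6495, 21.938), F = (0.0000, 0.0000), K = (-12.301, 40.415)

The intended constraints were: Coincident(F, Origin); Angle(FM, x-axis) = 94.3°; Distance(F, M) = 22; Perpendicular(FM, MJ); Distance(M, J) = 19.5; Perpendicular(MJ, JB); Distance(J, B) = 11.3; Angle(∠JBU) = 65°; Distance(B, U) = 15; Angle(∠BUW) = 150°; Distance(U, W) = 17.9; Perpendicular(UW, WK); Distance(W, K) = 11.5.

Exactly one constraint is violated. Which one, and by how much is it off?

Distance(W, K) = 11.5 — off by 5.10.

F = (0.00, 0.00) ✓; FM at 94.30° ✓; |FM| = 22.00 ✓; ∠(FM, MJ) = 90.00° ✓; |MJ| = 19.50 ✓; ∠(MJ, JB) = 90.00° ✓; |JB| = 11.30 ✓; ∠JBU = 65.00° ✓; |BU| = 15.00 ✓; ∠BUW = 150.0° ✓; |UW| = 17.90 ✓; ∠(UW, WK) = 90.00° ✓; |WK| = 16.60 ✗.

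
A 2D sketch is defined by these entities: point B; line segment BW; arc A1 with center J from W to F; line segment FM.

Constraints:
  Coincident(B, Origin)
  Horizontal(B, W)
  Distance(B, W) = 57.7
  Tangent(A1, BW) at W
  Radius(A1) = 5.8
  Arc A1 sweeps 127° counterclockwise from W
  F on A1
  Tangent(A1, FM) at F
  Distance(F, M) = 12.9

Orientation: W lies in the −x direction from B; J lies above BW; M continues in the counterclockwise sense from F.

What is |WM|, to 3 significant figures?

19.8

B is at the origin; B and W share the same y with |BW| = 57.7 and W on the −x side, so W = (-57.7, 0.00). Since A1 is tangent to BW there, JW ⟂ BW, so J = W + (0, 5.8) = (-57.7, 5.80). On A1, W sits at bearing -90° from J; a 127° counterclockwise sweep puts F at bearing 37°, so F = J + 5.8·(cos 37°, sin 37°) = (-53.1, 9.29). A1 meets FM tangentially, so JF is at right angles to FM, so FM runs along (−sin 37°, cos 37°); with |FM| = 12.9, M = (-60.8, 19.6). Then |WM| = |M − W| = 19.8.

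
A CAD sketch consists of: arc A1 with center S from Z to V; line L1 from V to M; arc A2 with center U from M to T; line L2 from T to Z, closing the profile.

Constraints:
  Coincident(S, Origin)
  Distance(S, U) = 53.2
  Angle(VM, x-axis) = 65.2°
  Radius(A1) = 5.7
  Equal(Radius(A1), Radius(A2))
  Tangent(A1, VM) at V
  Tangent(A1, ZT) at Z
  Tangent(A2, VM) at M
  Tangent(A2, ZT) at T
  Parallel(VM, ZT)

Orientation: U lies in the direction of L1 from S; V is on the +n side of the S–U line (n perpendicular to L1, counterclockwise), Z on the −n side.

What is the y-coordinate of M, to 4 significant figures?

50.68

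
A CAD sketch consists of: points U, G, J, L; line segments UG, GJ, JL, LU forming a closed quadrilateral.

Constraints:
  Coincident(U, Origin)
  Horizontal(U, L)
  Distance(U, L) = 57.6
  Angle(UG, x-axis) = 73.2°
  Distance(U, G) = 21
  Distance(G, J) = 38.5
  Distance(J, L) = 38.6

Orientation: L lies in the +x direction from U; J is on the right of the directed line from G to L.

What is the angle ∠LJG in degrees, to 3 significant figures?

91.7°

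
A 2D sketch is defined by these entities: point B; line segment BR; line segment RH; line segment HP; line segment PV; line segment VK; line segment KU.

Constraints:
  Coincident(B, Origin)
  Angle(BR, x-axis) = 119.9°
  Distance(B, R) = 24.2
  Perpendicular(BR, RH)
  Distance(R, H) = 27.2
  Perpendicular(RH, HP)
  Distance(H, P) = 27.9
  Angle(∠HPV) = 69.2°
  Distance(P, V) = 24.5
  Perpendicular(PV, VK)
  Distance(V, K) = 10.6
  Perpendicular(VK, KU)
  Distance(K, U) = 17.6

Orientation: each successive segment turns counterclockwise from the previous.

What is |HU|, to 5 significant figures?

15.771

B is at the origin; BR runs at 119.9° with length 24.2, so R = (-12.063, 20.979). The perpendicularity gives RH at right angles to BR, so RH runs at -150.10°; with |RH| = 27.2, H = (-35.643, 7.4200). RH is perpendicular to HP, so HP runs at -60.100°; with |HP| = 27.9, P = (-21.735, -16.766). ∠HPV = 69.2° gives PV at 50.700° from the x-axis; with |PV| = 24.5, V = (-6.2174, 2.1927). The perpendicularity gives VK at right angles to PV, so VK runs at 140.70°; with |VK| = 10.6, K = (-14.420, 8.9065). VK ⟂ KU, so KU runs at -129.30°; with |KU| = 17.6, U = (-25.568, -4.7130). Then |HU| = |U − H| = 15.771.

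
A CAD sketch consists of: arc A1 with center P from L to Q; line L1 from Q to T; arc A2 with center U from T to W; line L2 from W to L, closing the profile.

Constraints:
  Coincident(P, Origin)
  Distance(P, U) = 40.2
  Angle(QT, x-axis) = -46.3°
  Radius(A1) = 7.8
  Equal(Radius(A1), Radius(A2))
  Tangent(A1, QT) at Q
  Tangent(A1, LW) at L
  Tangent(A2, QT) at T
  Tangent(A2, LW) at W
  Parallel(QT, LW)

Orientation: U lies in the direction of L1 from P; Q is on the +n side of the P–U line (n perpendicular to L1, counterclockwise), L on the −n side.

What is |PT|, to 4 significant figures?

40.95

The slot axis is L1's direction at -46.3°, so u = (cos -46.3°, sin -46.3°) = (0.6909, -0.7230) and n = (−sin -46.3°, cos -46.3°) = (0.7230, 0.6909). P is at the origin and U lies 40.2 along u from P, so U = 40.2·u = (27.77, -29.06). Tangency of A1 to both parallel lines with radius 7.8 puts Q and L at P ± 7.8·n: Q = (5.639, 5.389), L = (-5.639, -5.389). Equal radii place T and W the same way about U: T = U + 7.8·n = (33.41, -23.67), W = U − 7.8·n = (22.13, -34.45). Then |PT| = |T − P| = 40.95.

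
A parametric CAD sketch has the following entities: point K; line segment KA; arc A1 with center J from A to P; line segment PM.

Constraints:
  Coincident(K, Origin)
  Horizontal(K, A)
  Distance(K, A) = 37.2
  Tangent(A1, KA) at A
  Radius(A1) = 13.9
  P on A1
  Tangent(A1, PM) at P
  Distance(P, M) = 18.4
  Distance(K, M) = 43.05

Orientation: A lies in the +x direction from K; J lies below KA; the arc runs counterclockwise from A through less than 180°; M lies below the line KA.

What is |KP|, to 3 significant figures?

28.4

Checks: |JP| = 13.90 ✓; ∠(JP, PM) = 90.00° ✓; |PM| = 18.40 ✓; |KM| = 43.05 ✓.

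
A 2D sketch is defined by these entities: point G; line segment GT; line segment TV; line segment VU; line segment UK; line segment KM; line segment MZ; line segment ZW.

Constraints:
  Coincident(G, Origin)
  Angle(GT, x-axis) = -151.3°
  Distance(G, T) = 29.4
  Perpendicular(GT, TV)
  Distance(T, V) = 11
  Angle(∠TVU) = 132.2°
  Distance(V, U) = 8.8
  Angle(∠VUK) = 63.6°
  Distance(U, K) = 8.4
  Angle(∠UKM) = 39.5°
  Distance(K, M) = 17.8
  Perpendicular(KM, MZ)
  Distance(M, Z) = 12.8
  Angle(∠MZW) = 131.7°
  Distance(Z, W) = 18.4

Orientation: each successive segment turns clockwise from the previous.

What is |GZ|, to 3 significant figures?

40.6

G is at the origin; GT runs at -151.3° with length 29.4, so T = (-25.8, -14.1). GT is perpendicular to TV, so TV runs at 119°; with |TV| = 11.0, V = (-31.1, -4.47). ∠TVU = 132.2° gives VU at 70.9° from the x-axis; with |VU| = 8.8, U = (-28.2, 3.85). ∠VUK = 63.6° gives UK at -45.5° from the x-axis; with |UK| = 8.4, K = (-22.3, -2.15). ∠UKM = 39.5° gives KM at 174° from the x-axis; with |KM| = 17.8, M = (-40.0, -0.285). KM is perpendicular to MZ, so MZ runs at 84.0°; with |MZ| = 12.8, Z = (-38.7, 12.4). Then |GZ| = |Z − G| = 40.6.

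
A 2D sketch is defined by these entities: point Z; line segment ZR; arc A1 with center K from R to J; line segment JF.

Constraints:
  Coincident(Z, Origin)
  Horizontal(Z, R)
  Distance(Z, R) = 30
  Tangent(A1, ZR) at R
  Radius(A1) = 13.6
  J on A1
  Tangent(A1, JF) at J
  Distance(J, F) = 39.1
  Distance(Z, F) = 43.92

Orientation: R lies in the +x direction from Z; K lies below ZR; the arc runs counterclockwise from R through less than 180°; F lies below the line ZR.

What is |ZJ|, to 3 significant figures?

19.3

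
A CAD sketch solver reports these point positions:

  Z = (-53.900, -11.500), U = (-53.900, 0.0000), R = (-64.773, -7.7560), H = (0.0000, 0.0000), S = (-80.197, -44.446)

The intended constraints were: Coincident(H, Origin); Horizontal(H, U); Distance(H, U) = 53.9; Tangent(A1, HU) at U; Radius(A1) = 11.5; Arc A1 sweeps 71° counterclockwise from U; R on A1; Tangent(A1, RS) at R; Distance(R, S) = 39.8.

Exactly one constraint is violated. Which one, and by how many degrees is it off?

Tangent(A1, RS) at R — off by 3.80°.

H = (0.00, 0.00) ✓; H.y = 0.00, U.y = 0.00 ✓; |HU| = 53.90 ✓; ∠(ZU, UH) = 90.00° ✓; |ZU| = 11.50 ✓; bearing(Z→R) − bearing(Z→U) = 71.00° ✓; |ZR| = 11.50 ✓; ∠(ZR, RS) = 93.80° ✗; |RS| = 39.80 ✓.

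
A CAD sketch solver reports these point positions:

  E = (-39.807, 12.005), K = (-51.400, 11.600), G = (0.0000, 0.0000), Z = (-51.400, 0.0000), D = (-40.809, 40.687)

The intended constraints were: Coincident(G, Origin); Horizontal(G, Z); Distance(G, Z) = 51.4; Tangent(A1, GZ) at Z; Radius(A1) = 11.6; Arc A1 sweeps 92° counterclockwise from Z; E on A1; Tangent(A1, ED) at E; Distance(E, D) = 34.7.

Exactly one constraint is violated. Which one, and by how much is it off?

Distance(E, D) = 34.7 — off by 6.00.

G = (0.00, 0.00) ✓; G.y = 0.00, Z.y = 0.00 ✓; |GZ| = 51.40 ✓; ∠(KZ, ZG) = 90.00° ✓; |KZ| = 11.60 ✓; bearing(K→E) − bearing(K→Z) = 92.00° ✓; |KE| = 11.60 ✓; ∠(KE, ED) = 90.00° ✓; |ED| = 28.70 ✗.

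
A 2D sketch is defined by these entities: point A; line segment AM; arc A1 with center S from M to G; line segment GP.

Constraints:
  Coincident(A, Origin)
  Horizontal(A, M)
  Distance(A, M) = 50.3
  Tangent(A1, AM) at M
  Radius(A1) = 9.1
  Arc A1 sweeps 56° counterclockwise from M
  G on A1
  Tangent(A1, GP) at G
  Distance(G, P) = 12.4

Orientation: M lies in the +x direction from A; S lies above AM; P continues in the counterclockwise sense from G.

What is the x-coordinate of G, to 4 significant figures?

57.84

A is at the origin; A and M share the same y with |AM| = 50.3 and M on the +x side, so M = (50.30, 0.000). The tangent condition forces SM to be normal to AM, so S = M + (0, 9.1) = (50.30, 9.100). On A1, M sits at bearing -90° from S; a 56° counterclockwise sweep puts G at bearing -34°, so G = S + 9.1·(cos -34°, sin -34°) = (57.84, 4.011). So G.x = 57.84.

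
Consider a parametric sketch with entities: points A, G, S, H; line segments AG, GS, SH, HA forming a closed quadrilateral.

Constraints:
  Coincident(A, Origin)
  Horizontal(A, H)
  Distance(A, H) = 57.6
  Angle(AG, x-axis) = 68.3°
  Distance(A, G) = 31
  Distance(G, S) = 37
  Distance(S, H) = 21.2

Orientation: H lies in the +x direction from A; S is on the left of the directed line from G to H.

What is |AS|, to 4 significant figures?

50.40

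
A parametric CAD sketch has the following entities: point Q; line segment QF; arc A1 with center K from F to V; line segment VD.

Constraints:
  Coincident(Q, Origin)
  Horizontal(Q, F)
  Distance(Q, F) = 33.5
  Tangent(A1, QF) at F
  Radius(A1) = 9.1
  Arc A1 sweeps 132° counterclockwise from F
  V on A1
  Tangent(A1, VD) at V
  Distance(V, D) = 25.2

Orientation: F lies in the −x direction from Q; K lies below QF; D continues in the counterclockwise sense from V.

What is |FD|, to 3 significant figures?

35.4

Q is at the origin; QF is horizontal with |QF| = 33.5 and F on the −x side, so F = (-33.5, 0.00). Since A1 is tangent to QF there, KF ⟂ QF, so K = F + (0, -9.1) = (-33.5, -9.10). On A1, F sits at bearing 90° from K; a 132° counterclockwise sweep puts V at bearing 222°, so V = K + 9.1·(cos 222°, sin 222°) = (-40.3, -15.2). Tangency of A1 to VD means the radius KV is perpendicular to VD, so VD runs along (−sin 222°, cos 222°); with |VD| = 25.2, D = (-23.4, -33.9). Then |FD| = |D − F| = 35.4.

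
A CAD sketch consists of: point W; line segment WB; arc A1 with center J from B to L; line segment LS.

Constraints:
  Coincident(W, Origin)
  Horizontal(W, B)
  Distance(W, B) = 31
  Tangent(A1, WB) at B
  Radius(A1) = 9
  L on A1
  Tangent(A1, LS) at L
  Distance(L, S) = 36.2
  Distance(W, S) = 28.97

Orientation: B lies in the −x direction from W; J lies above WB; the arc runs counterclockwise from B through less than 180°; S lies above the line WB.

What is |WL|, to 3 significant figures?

24.6

Checks: |JL| = 9.000 ✓; ∠(JL, LS) = 90.00° ✓; |LS| = 36.20 ✓; |WS| = 28.97 ✓.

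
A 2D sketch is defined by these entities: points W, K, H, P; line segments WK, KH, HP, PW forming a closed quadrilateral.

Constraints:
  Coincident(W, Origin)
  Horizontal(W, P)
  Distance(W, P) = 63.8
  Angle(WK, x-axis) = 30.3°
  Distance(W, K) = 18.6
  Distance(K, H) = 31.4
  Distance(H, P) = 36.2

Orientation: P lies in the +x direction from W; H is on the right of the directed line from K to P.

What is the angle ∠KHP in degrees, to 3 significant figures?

91.8°

Checks: W.y = 0.00, P.y = 0.00 ✓; |KH| = 31.40 ✓; |HP| = 36.20 ✓.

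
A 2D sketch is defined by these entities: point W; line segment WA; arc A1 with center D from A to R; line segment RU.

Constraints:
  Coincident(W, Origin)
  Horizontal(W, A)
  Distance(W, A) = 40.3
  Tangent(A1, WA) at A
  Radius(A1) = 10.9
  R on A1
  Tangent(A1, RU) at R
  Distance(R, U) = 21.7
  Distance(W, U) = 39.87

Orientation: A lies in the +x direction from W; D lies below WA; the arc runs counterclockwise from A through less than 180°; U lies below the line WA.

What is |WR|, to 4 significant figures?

30.91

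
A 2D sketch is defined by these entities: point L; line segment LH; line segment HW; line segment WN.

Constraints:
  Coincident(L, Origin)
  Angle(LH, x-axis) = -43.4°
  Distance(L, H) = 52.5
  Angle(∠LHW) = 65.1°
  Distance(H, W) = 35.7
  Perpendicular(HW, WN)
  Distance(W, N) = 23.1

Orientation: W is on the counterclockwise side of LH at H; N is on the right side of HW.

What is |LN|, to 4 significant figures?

72.01

∠LHW = 65.1°, so HW runs at -43.4° + (180° − 65.1°) = 71.50° from the x-axis; with |HW| = 35.7, W = H + 35.7·(cos 71.50°, sin 71.50°) = (49.47, -2.217). HW ⟂ WN; with |WN| = 23.1 on the right of HW, N = W + 23.1·(0.9483, -0.3173) = (71.38, -9.547). Then |LN| = |N − L| = 72.01.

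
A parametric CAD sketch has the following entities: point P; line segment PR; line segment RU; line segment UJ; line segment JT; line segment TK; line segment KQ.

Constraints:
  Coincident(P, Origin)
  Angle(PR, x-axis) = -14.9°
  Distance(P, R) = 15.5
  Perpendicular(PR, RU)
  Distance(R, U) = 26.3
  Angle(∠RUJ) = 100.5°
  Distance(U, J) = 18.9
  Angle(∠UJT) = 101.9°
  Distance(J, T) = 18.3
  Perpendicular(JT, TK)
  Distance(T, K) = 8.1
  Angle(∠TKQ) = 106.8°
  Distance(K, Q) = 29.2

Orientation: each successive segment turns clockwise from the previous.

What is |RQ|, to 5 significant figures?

32.369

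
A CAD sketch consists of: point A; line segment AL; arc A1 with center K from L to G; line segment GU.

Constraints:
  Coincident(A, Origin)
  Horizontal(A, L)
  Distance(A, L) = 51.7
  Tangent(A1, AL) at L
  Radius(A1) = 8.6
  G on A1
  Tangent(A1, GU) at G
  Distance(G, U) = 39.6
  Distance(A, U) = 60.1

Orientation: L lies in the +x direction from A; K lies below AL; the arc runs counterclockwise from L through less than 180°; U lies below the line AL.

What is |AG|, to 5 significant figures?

43.815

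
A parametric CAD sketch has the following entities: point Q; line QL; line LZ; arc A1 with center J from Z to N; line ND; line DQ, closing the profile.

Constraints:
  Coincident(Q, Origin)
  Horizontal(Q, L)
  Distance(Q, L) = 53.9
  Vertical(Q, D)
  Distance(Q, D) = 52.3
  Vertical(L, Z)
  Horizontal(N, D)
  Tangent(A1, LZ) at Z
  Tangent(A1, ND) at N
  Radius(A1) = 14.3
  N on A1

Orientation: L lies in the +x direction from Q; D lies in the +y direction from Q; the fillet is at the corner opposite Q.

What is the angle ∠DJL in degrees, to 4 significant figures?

130.5°

Q and D share the same x with |QD| = 52.3 and D on the +y side, so D = (0.000, 52.30). The virtual corner opposite Q is at (53.90, 52.30). The tangent condition forces JZ to be normal to LZ and A1 meets ND tangentially, so JN is at right angles to ND, with radius 14.3, so the center J sits 14.3 in from both sides at J = (39.60, 38.00). Then cos ∠DJL = JD·JL / (|JD||JL|), giving 130.5°.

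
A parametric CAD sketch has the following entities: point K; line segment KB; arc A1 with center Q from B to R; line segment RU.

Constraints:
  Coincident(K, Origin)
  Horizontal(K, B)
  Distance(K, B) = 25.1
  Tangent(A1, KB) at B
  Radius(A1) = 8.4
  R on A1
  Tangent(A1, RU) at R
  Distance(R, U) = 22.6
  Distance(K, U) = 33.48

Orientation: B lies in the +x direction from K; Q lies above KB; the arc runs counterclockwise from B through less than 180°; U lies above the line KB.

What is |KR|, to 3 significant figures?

34.1

Checks: |QB| = 8.400 ✓; |QR| = 8.400 ✓; ∠(QR, RU) = 90.00° ✓; |RU| = 22.60 ✓; |KU| = 33.48 ✓.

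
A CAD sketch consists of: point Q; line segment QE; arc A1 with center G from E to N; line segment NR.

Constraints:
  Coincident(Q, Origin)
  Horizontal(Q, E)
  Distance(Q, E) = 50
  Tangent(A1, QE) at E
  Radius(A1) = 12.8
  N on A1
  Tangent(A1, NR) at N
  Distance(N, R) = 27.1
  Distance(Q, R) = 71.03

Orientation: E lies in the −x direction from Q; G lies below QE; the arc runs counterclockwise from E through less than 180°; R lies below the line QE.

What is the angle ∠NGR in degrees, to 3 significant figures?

64.7°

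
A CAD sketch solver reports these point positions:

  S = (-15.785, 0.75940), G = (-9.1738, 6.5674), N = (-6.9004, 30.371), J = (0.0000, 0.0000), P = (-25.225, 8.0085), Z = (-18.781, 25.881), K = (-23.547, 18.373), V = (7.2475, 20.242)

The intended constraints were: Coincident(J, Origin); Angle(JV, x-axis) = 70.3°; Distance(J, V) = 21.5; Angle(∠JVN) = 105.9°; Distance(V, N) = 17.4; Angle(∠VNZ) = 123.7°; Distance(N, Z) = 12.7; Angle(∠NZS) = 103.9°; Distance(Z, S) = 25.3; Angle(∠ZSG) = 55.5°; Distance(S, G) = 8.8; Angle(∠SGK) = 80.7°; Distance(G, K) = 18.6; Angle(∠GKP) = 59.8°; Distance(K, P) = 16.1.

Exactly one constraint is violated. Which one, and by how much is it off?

Distance(K, P) = 16.1 — off by 5.60.

J = (0.00, 0.00) ✓; JV at 70.30° ✓; |JV| = 21.50 ✓; ∠JVN = 105.9° ✓; |VN| = 17.40 ✓; ∠VNZ = 123.7° ✓; |NZ| = 12.70 ✓; ∠NZS = 103.9° ✓; |ZS| = 25.30 ✓; ∠ZSG = 55.50° ✓; |SG| = 8.800 ✓; ∠SGK = 80.70° ✓; |GK| = 18.60 ✓; ∠GKP = 59.80° ✓; |KP| = 10.50 ✗.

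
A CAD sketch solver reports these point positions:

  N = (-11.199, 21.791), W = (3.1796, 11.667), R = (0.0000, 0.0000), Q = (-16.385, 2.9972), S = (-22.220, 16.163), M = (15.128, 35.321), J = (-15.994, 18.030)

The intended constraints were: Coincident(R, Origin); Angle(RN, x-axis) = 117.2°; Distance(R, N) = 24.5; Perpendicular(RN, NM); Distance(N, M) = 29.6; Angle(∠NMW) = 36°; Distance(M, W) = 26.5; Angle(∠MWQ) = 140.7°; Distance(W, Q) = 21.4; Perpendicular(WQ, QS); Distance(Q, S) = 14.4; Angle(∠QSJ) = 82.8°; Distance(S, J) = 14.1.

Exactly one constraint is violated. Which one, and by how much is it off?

Distance(S, J) = 14.1 — off by 7.60.

R = (0.00, 0.00) ✓; RN at 117.2° ✓; |RN| = 24.50 ✓; ∠(RN, NM) = 90.00° ✓; |NM| = 29.60 ✓; ∠NMW = 36.00° ✓; |MW| = 26.50 ✓; ∠MWQ = 140.7° ✓; |WQ| = 21.40 ✓; ∠(WQ, QS) = 90.00° ✓; |QS| = 14.40 ✓; ∠QSJ = 82.79° ✓; |SJ| = 6.500 ✗.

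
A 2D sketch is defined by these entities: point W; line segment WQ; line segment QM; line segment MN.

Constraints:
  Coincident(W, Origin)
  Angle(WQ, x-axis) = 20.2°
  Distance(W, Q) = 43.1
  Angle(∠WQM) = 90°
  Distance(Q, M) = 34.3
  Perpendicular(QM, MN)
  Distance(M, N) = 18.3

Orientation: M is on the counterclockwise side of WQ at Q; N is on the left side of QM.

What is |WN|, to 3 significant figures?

42.3

∠WQM = 90.0°, so QM runs at 20.2° + (180° − 90.0°) = 110° from the x-axis; with |QM| = 34.3, M = Q + 34.3·(cos 110°, sin 110°) = (28.6, 47.1). The perpendicularity gives MN at right angles to QM; with |MN| = 18.3 on the left of QM, N = M + 18.3·(-0.938, -0.345) = (11.4, 40.8). Then |WN| = |N − W| = 42.3.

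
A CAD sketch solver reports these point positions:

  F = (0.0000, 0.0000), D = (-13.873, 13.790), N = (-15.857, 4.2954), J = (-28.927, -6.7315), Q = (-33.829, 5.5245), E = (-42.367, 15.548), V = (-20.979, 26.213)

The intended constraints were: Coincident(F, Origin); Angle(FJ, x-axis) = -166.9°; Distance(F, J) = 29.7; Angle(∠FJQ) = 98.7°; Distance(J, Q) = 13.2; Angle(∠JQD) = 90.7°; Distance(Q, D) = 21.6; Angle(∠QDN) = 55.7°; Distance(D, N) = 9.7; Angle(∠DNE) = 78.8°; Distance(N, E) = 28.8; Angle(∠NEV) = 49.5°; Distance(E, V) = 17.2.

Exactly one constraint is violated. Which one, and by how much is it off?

Distance(E, V) = 17.2 — off by 6.70.

F = (0.00, 0.00) ✓; FJ at -166.9° ✓; |FJ| = 29.70 ✓; ∠FJQ = 98.70° ✓; |JQ| = 13.20 ✓; ∠JQD = 90.70° ✓; |QD| = 21.60 ✓; ∠QDN = 55.70° ✓; |DN| = 9.700 ✓; ∠DNE = 78.80° ✓; |NE| = 28.80 ✓; ∠NEV = 49.50° ✓; |EV| = 23.90 ✗.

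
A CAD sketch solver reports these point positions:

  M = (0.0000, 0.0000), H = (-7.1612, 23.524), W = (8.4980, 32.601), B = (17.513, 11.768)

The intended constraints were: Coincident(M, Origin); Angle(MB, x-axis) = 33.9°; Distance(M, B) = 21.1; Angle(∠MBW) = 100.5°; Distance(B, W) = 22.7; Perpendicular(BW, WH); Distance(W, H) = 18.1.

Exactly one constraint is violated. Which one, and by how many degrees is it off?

Perpendicular(BW, WH) — off by 6.70°.

M = (0.00, 0.00) ✓; MB at 33.90° ✓; |MB| = 21.10 ✓; ∠MBW = 100.5° ✓; |BW| = 22.70 ✓; ∠(BW, WH) = 96.70° ✗; |WH| = 18.10 ✓.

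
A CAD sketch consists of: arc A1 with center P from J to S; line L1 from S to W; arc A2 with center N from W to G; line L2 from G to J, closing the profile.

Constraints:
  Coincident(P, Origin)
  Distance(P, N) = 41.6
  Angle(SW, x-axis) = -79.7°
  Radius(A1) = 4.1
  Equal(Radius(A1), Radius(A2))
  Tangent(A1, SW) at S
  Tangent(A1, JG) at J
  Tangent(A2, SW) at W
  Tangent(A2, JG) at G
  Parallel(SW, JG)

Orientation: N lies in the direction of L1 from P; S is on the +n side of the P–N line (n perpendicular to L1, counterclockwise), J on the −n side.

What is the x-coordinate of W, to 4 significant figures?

11.47

The slot axis is L1's direction at -79.7°, so u = (cos -79.7°, sin -79.7°) = (0.1788, -0.9839) and n = (−sin -79.7°, cos -79.7°) = (0.9839, 0.1788). P is at the origin and N lies 41.6 along u from P, so N = 41.6·u = (7.438, -40.93). Tangency of A1 to both parallel lines with radius 4.1 puts S and J at P ± 4.1·n: S = (4.034, 0.7331), J = (-4.034, -0.7331). Equal radii place W and G the same way about N: W = N + 4.1·n = (11.47, -40.20), G = N − 4.1·n = (3.404, -41.66). So W.x = 11.47.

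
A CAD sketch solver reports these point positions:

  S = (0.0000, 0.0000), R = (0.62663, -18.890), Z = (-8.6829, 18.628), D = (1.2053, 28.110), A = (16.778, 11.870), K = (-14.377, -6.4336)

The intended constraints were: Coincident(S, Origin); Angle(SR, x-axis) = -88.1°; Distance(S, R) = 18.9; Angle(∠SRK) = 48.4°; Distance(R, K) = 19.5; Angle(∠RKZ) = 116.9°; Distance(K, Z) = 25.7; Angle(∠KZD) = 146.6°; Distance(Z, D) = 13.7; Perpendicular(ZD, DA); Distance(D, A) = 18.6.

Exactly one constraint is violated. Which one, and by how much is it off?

Distance(D, A) = 18.6 — off by 3.90.

S = (0.00, 0.00) ✓; SR at -88.10° ✓; |SR| = 18.90 ✓; ∠SRK = 48.40° ✓; |RK| = 19.50 ✓; ∠RKZ = 116.9° ✓; |KZ| = 25.70 ✓; ∠KZD = 146.6° ✓; |ZD| = 13.70 ✓; ∠(ZD, DA) = 90.00° ✓; |DA| = 22.50 ✗.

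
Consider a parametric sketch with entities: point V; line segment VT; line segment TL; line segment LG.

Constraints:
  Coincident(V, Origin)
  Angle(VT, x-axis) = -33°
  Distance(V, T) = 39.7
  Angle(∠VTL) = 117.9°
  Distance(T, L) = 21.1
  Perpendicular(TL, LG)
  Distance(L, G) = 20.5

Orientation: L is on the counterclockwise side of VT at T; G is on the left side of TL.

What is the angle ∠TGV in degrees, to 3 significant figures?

64.4°

∠VTL = 117.9°, so TL runs at -33.0° + (180° − 117.9°) = 29.1° from the x-axis; with |TL| = 21.1, L = T + 21.1·(cos 29.1°, sin 29.1°) = (51.7, -11.4). TL is perpendicular to LG; with |LG| = 20.5 on the left of TL, G = L + 20.5·(-0.486, 0.874) = (41.8, 6.55). Then cos ∠TGV = GT·GV / (|GT||GV|), giving 64.4°.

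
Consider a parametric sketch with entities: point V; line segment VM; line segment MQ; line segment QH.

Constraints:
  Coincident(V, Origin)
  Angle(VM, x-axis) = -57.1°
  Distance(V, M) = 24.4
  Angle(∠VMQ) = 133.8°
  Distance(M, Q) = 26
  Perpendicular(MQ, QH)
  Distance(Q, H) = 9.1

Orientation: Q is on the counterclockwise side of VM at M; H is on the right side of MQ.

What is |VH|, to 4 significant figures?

50.53

V is at the origin; VM runs at -57.1° with length 24.4, so M = 24.4·(cos -57.1°, sin -57.1°) = (13.25, -20.49). ∠VMQ = 133.8°, so MQ runs at -57.1° + (180° − 133.8°) = -10.90° from the x-axis; with |MQ| = 26.0, Q = M + 26.0·(cos -10.90°, sin -10.90°) = (38.78, -25.40). The perpendicularity gives QH at right angles to MQ; with |QH| = 9.1 on the right of MQ, H = Q + 9.1·(-0.1891, -0.9820) = (37.06, -34.34). Then |VH| = |H − V| = 50.53.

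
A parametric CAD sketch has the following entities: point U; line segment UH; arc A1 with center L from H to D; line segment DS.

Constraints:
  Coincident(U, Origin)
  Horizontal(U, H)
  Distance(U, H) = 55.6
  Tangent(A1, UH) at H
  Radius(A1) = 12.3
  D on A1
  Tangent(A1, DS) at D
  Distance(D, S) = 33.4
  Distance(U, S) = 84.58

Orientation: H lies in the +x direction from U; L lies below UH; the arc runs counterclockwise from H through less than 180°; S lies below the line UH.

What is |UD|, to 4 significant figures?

52.09

U is at the origin; UH is horizontal with |UH| = 55.6 and H on the +x side, so H = (55.60, 0.000). Tangency of A1 to UH means the radius LH is perpendicular to UH, so L = H + (0, -12.3) = (55.60, -12.30). Since LD ⟂ DS (tangency), |LS| = √(12.3² + 33.4²) = 35.59 regardless of where D sits on A1. So S lies on both circle(U, 84.58) and circle(L, 35.59); the below-UH intersection is S = (72.44, -43.66). D is the foot of the tangent from S: D = (47.44, -21.51).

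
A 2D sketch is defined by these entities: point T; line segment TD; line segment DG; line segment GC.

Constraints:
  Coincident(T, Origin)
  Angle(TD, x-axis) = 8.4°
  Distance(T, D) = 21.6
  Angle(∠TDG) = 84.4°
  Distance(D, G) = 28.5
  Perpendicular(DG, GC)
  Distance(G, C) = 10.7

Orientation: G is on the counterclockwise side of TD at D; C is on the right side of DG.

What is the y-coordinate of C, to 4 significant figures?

33.40

T is at the origin; TD runs at 8.4° with length 21.6, so D = 21.6·(cos 8.4°, sin 8.4°) = (21.37, 3.155). ∠TDG = 84.4°, so DG runs at 8.4° + (180° − 84.4°) = 104.0° from the x-axis; with |DG| = 28.5, G = D + 28.5·(cos 104.0°, sin 104.0°) = (14.47, 30.81). DG ⟂ GC; with |GC| = 10.7 on the right of DG, C = G + 10.7·(0.9703, 0.2419) = (24.86, 33.40). So C.y = 33.40.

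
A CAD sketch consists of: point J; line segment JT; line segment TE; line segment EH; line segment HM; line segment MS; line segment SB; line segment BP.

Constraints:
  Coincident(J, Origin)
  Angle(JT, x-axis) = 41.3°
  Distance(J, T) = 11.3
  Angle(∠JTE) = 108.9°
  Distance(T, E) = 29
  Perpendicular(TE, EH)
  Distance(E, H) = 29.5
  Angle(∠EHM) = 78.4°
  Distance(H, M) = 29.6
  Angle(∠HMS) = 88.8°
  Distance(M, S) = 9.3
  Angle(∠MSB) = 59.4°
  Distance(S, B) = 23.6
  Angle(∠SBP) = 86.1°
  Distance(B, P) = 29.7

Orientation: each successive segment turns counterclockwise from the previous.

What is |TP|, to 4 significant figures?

50.90

J is at the origin; JT runs at 41.3° with length 11.3, so T = (8.489, 7.458). ∠JTE = 108.9° gives TE at 112.4° from the x-axis; with |TE| = 29.0, E = (-2.562, 34.27). The perpendicularity gives EH at right angles to TE, so EH runs at -157.6°; with |EH| = 29.5, H = (-29.84, 23.03). ∠EHM = 78.4° gives HM at -56.00° from the x-axis; with |HM| = 29.6, M = (-13.28, -1.511). ∠HMS = 88.8° gives MS at 35.20° from the x-axis; with |MS| = 9.3, S = (-5.684, 3.850). ∠MSB = 59.4° gives SB at 155.8° from the x-axis; with |SB| = 23.6, B = (-27.21, 13.52). ∠SBP = 86.1° gives BP at -110.3° from the x-axis; with |BP| = 29.7, P = (-37.51, -14.33). Then |TP| = |P − T| = 50.90.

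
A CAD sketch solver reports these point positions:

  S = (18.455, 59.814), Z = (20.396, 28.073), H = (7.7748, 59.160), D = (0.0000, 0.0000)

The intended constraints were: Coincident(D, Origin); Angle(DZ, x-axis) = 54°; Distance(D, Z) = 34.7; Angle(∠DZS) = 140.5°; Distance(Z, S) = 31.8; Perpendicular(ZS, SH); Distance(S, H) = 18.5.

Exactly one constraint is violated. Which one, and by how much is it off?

Distance(S, H) = 18.5 — off by 7.80.

D = (0.00, 0.00) ✓; DZ at 54.00° ✓; |DZ| = 34.70 ✓; ∠DZS = 140.5° ✓; |ZS| = 31.80 ✓; ∠(ZS, SH) = 90.00° ✓; |SH| = 10.70 ✗.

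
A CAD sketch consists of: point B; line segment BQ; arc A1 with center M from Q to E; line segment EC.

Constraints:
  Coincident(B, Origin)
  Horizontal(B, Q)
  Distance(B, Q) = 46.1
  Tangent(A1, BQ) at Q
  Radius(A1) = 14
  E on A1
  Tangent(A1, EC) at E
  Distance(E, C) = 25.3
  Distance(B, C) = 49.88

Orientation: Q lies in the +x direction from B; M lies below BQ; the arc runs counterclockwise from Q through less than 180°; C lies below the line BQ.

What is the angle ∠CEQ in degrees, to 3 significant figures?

136°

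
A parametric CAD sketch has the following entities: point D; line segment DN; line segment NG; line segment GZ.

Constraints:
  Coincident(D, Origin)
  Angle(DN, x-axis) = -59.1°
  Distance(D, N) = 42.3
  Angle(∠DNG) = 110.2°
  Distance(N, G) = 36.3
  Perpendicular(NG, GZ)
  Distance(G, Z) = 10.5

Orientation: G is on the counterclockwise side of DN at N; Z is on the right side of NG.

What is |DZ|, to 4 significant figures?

71.49

∠DNG = 110.2°, so NG runs at -59.1° + (180° − 110.2°) = 10.70° from the x-axis; with |NG| = 36.3, G = N + 36.3·(cos 10.70°, sin 10.70°) = (57.39, -29.56). NG is perpendicular to GZ; with |GZ| = 10.5 on the right of NG, Z = G + 10.5·(0.1857, -0.9826) = (59.34, -39.87). Then |DZ| = |Z − D| = 71.49.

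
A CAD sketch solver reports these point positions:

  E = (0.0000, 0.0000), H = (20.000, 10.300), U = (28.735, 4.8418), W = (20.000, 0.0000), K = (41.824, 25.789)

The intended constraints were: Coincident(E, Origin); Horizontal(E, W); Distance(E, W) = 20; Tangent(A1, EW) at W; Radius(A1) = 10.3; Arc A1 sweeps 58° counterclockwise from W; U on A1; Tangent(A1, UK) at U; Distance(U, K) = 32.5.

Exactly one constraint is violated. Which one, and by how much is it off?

Distance(U, K) = 32.5 — off by 7.80.

E = (0.00, 0.00) ✓; E.y = 0.00, W.y = 0.00 ✓; |EW| = 20.00 ✓; ∠(HW, WE) = 90.00° ✓; |HW| = 10.30 ✓; bearing(H→U) − bearing(H→W) = 58.00° ✓; |HU| = 10.30 ✓; ∠(HU, UK) = 90.00° ✓; |UK| = 24.70 ✗.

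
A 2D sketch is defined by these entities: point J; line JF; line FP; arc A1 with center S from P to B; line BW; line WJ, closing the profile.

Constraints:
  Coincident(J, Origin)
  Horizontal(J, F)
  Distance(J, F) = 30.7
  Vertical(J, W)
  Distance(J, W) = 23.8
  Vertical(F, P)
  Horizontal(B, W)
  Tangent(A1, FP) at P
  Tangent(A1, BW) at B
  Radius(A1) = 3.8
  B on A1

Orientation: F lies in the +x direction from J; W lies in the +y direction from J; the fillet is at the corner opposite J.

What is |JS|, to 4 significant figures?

33.52

J is at the origin; JF is horizontal with |JF| = 30.7 and F on the +x side, so F = (30.70, 0.000). JW is vertical with |JW| = 23.8 and W on the +y side, so W = (0.000, 23.80). The virtual corner opposite J is at (30.70, 23.80). Since A1 is tangent to FP there, SP ⟂ FP and tangency of A1 to BW means the radius SB is perpendicular to BW, with radius 3.8, so the center S sits 3.8 in from both sides at S = (26.90, 20.00). Then |JS| = |S − J| = 33.52.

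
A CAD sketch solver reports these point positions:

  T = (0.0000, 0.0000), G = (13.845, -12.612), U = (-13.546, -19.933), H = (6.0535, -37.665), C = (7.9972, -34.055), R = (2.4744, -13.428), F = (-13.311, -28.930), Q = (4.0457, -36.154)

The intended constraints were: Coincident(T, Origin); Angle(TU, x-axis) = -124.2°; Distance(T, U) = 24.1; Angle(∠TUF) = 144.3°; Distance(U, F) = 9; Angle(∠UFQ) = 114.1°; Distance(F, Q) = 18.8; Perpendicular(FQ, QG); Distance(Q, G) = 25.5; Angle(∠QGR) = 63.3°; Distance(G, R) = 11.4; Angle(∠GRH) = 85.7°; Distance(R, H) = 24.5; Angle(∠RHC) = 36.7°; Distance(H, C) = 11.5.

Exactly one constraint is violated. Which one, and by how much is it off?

Distance(H, C) = 11.5 — off by 7.40.

T = (0.00, 0.00) ✓; TU at -124.2° ✓; |TU| = 24.10 ✓; ∠TUF = 144.3° ✓; |UF| = 9.000 ✓; ∠UFQ = 114.1° ✓; |FQ| = 18.80 ✓; ∠(FQ, QG) = 90.00° ✓; |QG| = 25.50 ✓; ∠QGR = 63.30° ✓; |GR| = 11.40 ✓; ∠GRH = 85.70° ✓; |RH| = 24.50 ✓; ∠RHC = 36.70° ✓; |HC| = 4.100 ✗.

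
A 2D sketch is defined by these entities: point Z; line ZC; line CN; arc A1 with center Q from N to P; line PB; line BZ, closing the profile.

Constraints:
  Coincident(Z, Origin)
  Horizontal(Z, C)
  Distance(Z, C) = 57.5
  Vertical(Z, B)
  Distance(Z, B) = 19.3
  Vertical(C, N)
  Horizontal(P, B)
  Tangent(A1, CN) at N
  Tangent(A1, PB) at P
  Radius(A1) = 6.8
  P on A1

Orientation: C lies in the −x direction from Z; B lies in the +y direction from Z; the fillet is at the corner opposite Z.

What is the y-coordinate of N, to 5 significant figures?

12.500

Z is at the origin; Z and C share the same y with |ZC| = 57.5 and C on the −x side, so C = (-57.500, 0.0000). Z and B share the same x with |ZB| = 19.3 and B on the +y side, so B = (0.0000, 19.300). The virtual corner opposite Z is at (-57.500, 19.300). Tangency of A1 to CN means the radius QN is perpendicular to CN and since A1 is tangent to PB there, QP ⟂ PB, with radius 6.8, so the center Q sits 6.8 in from both sides at Q = (-50.700, 12.500). That places the tangent points at N = (-57.500, 12.500) on CN and P = (-50.700, 19.300) on PB. So N.y = 12.500.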